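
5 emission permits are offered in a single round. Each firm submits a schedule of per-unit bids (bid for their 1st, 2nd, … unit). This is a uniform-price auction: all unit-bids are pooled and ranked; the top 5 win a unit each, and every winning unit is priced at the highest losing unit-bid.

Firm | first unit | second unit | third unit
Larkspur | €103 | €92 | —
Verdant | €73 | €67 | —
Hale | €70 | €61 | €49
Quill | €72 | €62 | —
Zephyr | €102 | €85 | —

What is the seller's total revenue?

Total revenue: €360

Merging the schedules and taking the best 5: 103 (Larkspur-1), 102 (Zephyr-1), 92 (Larkspur-2), 85 (Zephyr-2), 73 (Verdant-1)
Highest rejected unit-bid = €72.
Allocation: Larkspur 2, Verdant 1, Zephyr 2. Every unit priced at €72.
Revenue = 5 × 72 = €360.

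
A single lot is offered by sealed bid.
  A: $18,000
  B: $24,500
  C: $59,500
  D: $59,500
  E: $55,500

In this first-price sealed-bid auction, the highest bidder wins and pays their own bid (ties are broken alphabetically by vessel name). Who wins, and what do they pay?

First-price sealed-bid auction: the highest bidder wins and pays their own bid.
Sorting bids: 59,500 (C) > 59,500 (D) > 55,500 (E) > 24,500 (B) > 18,000 (A)
C and D tie at $59,500; tie-break gives it to C.
C is highest → pays own bid, $59,500.

C pays $59,500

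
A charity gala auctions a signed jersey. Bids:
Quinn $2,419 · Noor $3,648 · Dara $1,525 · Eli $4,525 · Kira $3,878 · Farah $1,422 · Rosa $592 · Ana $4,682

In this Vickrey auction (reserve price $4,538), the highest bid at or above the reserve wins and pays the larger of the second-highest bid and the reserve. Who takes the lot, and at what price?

Ana pays $4,538

Sorting bids: 4,682 (Ana) > 4,525 (Eli) > 3,878 (Kira) > 3,648 (Noor) > 2,419 (Quinn) > 1,525 (Dara) > …
Highest eligible bid: Ana at $4,682.
max(second-highest $4,525, reserve $4,538) = $4,538.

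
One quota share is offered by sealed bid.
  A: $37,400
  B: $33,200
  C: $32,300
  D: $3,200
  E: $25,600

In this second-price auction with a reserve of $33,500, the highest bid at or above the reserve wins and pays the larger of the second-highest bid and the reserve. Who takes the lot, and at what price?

Bids in order: 37,400 (A) > 33,200 (B) > 32,300 (C) > 25,600 (E) > 3,200 (D)
A has the top bid at or above the reserve ($37,400).
max(second-highest $33,200, reserve $33,500) = $33,500.

A pays $33,500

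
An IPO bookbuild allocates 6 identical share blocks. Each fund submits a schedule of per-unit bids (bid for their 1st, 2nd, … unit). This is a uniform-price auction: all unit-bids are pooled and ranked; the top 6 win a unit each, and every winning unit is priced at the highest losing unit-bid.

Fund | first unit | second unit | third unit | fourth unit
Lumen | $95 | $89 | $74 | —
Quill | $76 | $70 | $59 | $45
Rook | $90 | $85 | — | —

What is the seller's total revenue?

Total revenue: $420

Merging the schedules and taking the best 6: 95 (Lumen-1), 90 (Rook-1), 89 (Lumen-2), 85 (Rook-2), 76 (Quill-1), 74 (Lumen-3)
First bid not allocated: $70.
Allocation: Lumen 3, Quill 1, Rook 2. Every unit priced at $70.
Revenue = 6 × 70 = $420.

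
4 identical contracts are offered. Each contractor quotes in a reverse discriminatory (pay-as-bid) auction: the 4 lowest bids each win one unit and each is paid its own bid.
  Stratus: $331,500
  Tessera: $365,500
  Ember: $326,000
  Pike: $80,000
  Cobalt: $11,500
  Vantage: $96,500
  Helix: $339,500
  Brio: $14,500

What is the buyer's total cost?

Bids ranked low→high: 11,500 (Cobalt), 14,500 (Brio), 80,000 (Pike), 96,500 (Vantage), 326,000 (Ember), 331,500 (Stratus), …
Winners (4 units): Cobalt, Brio, Pike, Vantage.
Total cost = 11,500 + 14,500 + 80,000 + 96,500 = $202,500.

Total cost: $202,500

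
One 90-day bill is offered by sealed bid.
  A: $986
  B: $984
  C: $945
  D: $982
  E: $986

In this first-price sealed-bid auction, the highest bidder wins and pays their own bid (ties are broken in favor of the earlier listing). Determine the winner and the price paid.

A pays $986

Sorting bids: 986 (A) > 986 (E) > 984 (B) > 982 (D) > 945 (C)
Tie at $986 → A wins by tie-break.
A is highest → pays own bid, $986.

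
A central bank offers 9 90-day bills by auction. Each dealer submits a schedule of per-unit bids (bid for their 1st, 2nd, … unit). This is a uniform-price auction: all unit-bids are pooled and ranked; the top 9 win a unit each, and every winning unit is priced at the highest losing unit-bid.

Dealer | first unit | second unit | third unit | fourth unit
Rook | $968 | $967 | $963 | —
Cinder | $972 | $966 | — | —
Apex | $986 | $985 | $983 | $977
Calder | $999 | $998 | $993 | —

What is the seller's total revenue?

Merging the schedules and taking the best 9: 999 (Calder-1), 998 (Calder-2), 993 (Calder-3), 986 (Apex-1), 985 (Apex-2), 983 (Apex-3), 977 (Apex-4), 972 (Cinder-1), 968 (Rook-1)
Highest rejected unit-bid = $967.
Allocation: Apex 4, Calder 3, Cinder 1, Rook 1. Every unit priced at $967.
Revenue = 9 × 967 = $8,703.

Total revenue: $8,703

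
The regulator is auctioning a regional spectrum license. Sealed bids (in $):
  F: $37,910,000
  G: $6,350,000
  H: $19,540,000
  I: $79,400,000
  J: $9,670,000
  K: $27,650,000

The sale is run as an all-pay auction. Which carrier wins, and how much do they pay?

I pays $79,400,000

Rule: the highest bidder wins the item, but every bidder pays their own bid.
Bids ranked: 79,400,000 (I) > 37,910,000 (F) > 27,650,000 (K) > 19,540,000 (H) > 9,670,000 (J) > 6,350,000 (G)
I wins with the top bid; all bids are sunk regardless.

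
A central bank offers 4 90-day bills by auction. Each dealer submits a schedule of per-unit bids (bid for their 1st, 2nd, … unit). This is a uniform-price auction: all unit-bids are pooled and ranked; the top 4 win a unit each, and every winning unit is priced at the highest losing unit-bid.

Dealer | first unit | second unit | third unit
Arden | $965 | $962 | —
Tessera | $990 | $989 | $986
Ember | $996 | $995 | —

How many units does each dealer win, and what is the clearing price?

Ember 2, Tessera 2; clearing price $986

Pooled unit-bids ranked (top 4): 996 (Ember-1), 995 (Ember-2), 990 (Tessera-1), 989 (Tessera-2)
Highest rejected unit-bid = $986.
Allocation: Ember 2, Tessera 2.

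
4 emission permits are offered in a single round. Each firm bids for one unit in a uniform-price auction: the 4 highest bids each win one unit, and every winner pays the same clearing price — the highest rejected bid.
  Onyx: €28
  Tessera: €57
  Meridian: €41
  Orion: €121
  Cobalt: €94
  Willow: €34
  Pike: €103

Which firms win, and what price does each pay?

Orion, Pike, Cobalt, Tessera; each pays €41

Bids ranked high→low: 121 (Orion), 103 (Pike), 94 (Cobalt), 57 (Tessera), 41 (Meridian), 34 (Willow), …
The 4 highest are Orion, Pike, Cobalt, Tessera.
First losing bid is Meridian's €41, which sets the uniform price.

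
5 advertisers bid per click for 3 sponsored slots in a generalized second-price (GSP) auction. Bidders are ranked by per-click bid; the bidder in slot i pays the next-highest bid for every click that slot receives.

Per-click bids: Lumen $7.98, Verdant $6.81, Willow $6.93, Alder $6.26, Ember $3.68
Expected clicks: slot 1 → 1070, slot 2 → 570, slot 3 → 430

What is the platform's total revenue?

Total revenue: $13988.60

Sorting advertisers: $7.98 (Lumen) > $6.93 (Willow) > $6.81 (Verdant) > $6.26 (Alder) > …
Slot 1: Lumen pays $6.93 × 1070 = $7415.10
Slot 2: Willow pays $6.81 × 570 = $3881.70
Slot 3: Verdant pays $6.26 × 430 = $2691.80
Total = $13988.60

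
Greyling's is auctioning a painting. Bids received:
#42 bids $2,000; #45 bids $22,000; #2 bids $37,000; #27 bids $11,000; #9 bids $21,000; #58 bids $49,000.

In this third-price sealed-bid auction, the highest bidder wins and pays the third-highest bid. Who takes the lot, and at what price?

Bids ranked: 49,000 (#58) > 37,000 (#2) > 22,000 (#45) > 21,000 (#9) > 11,000 (#27) > 2,000 (#42)
#58 wins; payment is bid #3 in the ranking = $22,000.

#58 pays $22,000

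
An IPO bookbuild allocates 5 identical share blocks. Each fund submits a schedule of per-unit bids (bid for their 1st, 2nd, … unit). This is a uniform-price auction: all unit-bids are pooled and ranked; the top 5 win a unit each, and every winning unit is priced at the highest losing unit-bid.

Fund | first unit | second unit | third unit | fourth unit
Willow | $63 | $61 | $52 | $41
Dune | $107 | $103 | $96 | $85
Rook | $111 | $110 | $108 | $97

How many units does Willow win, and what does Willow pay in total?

Willow: 0 units, pays $0

Merging the schedules and taking the best 5: 111 (Rook-1), 110 (Rook-2), 108 (Rook-3), 107 (Dune-1), 103 (Dune-2)
The (k+1)-th unit-bid is $97.
Willow wins 0 unit(s) at $97 each.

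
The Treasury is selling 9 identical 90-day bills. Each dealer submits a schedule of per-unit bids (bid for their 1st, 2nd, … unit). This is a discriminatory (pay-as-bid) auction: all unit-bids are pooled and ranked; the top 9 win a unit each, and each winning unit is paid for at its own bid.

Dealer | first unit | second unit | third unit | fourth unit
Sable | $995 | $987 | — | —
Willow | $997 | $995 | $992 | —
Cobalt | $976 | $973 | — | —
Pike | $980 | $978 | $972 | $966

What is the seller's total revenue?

Total revenue: $8,873

Pooled unit-bids ranked (top 9): 997 (Willow-1), 995 (Sable-1), 995 (Willow-2), 992 (Willow-3), 987 (Sable-2), 980 (Pike-1), 978 (Pike-2), 976 (Cobalt-1), 973 (Cobalt-2)
Next rejected bid: $972 (not a price — pay-as-bid).
Each winning unit pays its own bid.
Revenue = 997 + 995 + 995 + 992 + 987 + 980 + 978 + 976 + 973 = $8,873.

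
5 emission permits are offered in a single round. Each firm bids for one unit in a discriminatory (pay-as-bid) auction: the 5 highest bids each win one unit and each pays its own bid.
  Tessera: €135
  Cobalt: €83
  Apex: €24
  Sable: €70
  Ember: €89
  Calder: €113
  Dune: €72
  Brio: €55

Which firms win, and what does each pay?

Tessera €135, Calder €113, Ember €89, Cobalt €83, Dune €72

Bids ranked high→low: 135 (Tessera), 113 (Calder), 89 (Ember), 83 (Cobalt), 72 (Dune), 70 (Sable), 55 (Brio), …
The 5 highest are Tessera, Calder, Ember, Cobalt, Dune.
Each winner pays its own bid: Tessera €135, Calder €113, Ember €89, Cobalt €83, Dune €72.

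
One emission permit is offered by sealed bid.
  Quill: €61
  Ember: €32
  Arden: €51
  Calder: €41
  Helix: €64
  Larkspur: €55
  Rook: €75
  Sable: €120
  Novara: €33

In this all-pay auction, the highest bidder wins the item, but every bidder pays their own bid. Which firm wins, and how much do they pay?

Sorting bids: 120 (Sable) > 75 (Rook) > 64 (Helix) > 61 (Quill) > 55 (Larkspur) > 51 (Arden) > …
Sable is highest and takes the item; every bidder forfeits their bid.

Sable pays €120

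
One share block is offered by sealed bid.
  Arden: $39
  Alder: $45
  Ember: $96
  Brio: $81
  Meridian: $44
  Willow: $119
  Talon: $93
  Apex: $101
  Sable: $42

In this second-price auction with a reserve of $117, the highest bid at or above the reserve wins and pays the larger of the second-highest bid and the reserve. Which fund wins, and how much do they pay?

Rule: the highest bid at or above the reserve wins and pays the larger of the second-highest bid and the reserve.
Sorting bids: 119 (Willow) > 101 (Apex) > 96 (Ember) > 93 (Talon) > 81 (Brio) > 45 (Alder) > …
Highest eligible bid: Willow at $119.
max(second-highest $101, reserve $117) = $117.

Willow pays $117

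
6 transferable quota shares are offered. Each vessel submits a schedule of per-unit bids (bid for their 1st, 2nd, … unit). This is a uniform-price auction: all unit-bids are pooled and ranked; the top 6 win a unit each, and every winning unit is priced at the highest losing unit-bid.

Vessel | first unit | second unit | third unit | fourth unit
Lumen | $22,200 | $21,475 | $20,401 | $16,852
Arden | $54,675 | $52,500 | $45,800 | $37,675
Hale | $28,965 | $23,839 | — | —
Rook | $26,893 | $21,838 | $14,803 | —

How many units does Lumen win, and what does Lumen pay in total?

Lumen: 0 units, pays $0

Merging the schedules and taking the best 6: 54,675 (Arden-1), 52,500 (Arden-2), 45,800 (Arden-3), 37,675 (Arden-4), 28,965 (Hale-1), 26,893 (Rook-1)
Highest rejected unit-bid = $23,839.
Lumen wins 0 unit(s) at $23,839 each.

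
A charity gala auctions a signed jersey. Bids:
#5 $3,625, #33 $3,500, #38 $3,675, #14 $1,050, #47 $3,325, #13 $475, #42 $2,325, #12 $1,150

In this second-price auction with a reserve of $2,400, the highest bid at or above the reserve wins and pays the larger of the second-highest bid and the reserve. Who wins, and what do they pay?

#38 pays $3,625

Rule: the highest bid at or above the reserve wins and pays the larger of the second-highest bid and the reserve.
Sorting bids: 3,675 (#38) > 3,625 (#5) > 3,500 (#33) > 3,325 (#47) > 2,325 (#42) > 1,150 (#12) > …
#38 has the top bid at or above the reserve ($3,675).
max(second-highest $3,625, reserve $2,400) = $3,625; the reserve does not bind.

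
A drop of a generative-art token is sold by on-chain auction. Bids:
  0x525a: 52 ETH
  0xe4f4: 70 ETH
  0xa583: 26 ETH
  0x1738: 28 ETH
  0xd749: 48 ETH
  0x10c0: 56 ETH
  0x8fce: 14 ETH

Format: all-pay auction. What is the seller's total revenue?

Rule: the highest bidder wins the item, but every bidder pays their own bid.
Bids in order: 70 (0xe4f4) > 56 (0x10c0) > 52 (0x525a) > 48 (0xd749) > 28 (0x1738) > 26 (0xa583) > …
Every bidder forfeits their bid regardless of winning.
Revenue = 52 + 70 + 26 + 28 + 48 + 56 + 14 = 294 ETH.

Total revenue: 294 ETH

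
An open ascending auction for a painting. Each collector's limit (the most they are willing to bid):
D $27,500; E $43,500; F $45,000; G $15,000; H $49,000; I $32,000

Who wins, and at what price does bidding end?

H wins at $45,000

Limits in order: 49,000 (H) > 45,000 (F) > 43,500 (E) > 32,000 (I) > 27,500 (D) > 15,000 (G)
Bidding ends when F exits at $45,000; H takes it.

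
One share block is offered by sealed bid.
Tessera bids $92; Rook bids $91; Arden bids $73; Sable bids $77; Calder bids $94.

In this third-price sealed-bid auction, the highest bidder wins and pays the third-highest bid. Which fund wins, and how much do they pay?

Calder pays $91

Bids ranked: 94 (Calder) > 92 (Tessera) > 91 (Rook) > 77 (Sable) > 73 (Arden)
Calder is highest; pays the third-highest bid, $91.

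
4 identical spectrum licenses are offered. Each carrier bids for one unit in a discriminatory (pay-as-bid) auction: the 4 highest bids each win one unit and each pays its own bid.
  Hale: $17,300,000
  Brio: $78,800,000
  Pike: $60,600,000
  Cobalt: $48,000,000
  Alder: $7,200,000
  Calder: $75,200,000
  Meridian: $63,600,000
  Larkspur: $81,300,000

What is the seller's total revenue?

Total revenue: $298,900,000

Ordering the bids: 81,300,000 (Larkspur), 78,800,000 (Brio), 75,200,000 (Calder), 63,600,000 (Meridian), 60,600,000 (Pike), 48,000,000 (Cobalt), …
The 4 highest are Larkspur, Brio, Calder, Meridian.
Total revenue = 81,300,000 + 78,800,000 + 75,200,000 + 63,600,000 = $298,900,000.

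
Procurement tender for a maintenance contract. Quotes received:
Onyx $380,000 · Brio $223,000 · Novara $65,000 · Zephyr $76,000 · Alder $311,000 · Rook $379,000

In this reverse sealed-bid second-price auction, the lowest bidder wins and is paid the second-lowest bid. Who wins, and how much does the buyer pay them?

Novara is paid $76,000

Bids in order: 65,000 (Novara) < 76,000 (Zephyr) < 223,000 (Brio) < 311,000 (Alder) < 379,000 (Rook) < 380,000 (Onyx)
Novara is lowest; is paid the second-lowest bid, $76,000.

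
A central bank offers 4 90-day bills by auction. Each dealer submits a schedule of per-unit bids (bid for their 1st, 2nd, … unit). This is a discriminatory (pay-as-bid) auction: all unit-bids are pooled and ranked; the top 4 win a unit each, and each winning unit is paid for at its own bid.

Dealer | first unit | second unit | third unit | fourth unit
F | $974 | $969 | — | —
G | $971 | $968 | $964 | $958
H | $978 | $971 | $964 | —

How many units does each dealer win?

Pooled unit-bids ranked (top 4): 978 (H-1), 974 (F-1), 971 (G-1), 971 (H-2)
Next rejected bid: $969 (not a price — pay-as-bid).
Allocation: F 1, G 1, H 2.

F 1, G 1, H 2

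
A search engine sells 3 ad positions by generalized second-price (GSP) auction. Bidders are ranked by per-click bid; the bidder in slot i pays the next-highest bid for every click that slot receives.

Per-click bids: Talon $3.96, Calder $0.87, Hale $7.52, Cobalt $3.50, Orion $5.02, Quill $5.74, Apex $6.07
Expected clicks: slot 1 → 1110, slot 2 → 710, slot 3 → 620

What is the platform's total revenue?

Total revenue: $13925.50

Per-click bids in order: $7.52 (Hale) > $6.07 (Apex) > $5.74 (Quill) > $5.02 (Orion) > …
Slot 1: Hale pays $6.07 × 1110 = $6737.70
Slot 2: Apex pays $5.74 × 710 = $4075.40
Slot 3: Quill pays $5.02 × 620 = $3112.40
Total = $13925.50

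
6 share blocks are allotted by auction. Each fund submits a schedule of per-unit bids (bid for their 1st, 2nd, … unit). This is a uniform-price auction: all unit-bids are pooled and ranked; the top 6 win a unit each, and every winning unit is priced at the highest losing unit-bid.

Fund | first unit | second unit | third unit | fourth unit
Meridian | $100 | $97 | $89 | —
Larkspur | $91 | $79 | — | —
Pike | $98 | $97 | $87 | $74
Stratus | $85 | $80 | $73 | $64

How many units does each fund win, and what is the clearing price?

Pooled unit-bids ranked (top 6): 100 (Meridian-1), 98 (Pike-1), 97 (Meridian-2), 97 (Pike-2), 91 (Larkspur-1), 89 (Meridian-3)
Highest rejected unit-bid = $87.
Allocation: Larkspur 1, Meridian 3, Pike 2.

Larkspur 1, Meridian 3, Pike 2; clearing price $87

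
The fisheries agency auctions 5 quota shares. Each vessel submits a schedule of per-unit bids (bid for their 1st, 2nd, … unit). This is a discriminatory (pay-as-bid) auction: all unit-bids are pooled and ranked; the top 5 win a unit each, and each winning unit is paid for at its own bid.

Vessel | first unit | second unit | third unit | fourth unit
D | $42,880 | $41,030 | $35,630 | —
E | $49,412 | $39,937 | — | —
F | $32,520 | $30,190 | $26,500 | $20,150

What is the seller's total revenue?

Pooled unit-bids ranked (top 5): 49,412 (E-1), 42,880 (D-1), 41,030 (D-2), 39,937 (E-2), 35,630 (D-3)
Next rejected bid: $32,520 (not a price — pay-as-bid).
Each winning unit pays its own bid.
Revenue = 49,412 + 42,880 + 41,030 + 39,937 + 35,630 = $208,889.

Total revenue: $208,889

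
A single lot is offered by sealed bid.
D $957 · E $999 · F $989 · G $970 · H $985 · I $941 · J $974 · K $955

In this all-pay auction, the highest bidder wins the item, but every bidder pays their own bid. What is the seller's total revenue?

Total revenue: $7,770

Bids ranked: 999 (E) > 989 (F) > 985 (H) > 974 (J) > 970 (G) > 957 (D) > …
E wins with the top bid; all bids are sunk regardless.
Every bidder forfeits their bid regardless of winning.
Revenue = 957 + 999 + 989 + 970 + 985 + 941 + 974 + 955 = $7,770.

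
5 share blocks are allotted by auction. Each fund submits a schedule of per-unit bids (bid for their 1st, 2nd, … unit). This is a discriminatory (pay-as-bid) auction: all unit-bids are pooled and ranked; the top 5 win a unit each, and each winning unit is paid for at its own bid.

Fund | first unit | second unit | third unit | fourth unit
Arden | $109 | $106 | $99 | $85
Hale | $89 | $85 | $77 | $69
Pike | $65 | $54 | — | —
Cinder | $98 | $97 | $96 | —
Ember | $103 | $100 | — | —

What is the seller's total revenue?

Total revenue: $517

Pooled unit-bids ranked (top 5): 109 (Arden-1), 106 (Arden-2), 103 (Ember-1), 100 (Ember-2), 99 (Arden-3)
Next rejected bid: $98 (not a price — pay-as-bid).
Each winning unit pays its own bid.
Revenue = 109 + 106 + 103 + 100 + 99 = $517.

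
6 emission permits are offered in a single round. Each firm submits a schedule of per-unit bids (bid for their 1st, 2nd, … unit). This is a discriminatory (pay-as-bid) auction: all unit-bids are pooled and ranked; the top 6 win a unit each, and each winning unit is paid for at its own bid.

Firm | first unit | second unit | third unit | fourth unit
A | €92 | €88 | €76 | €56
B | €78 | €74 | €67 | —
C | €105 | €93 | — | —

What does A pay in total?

A pays €256

Pooled unit-bids ranked (top 6): 105 (C-1), 93 (C-2), 92 (A-1), 88 (A-2), 78 (B-1), 76 (A-3)
Next rejected bid: €74 (not a price — pay-as-bid).
A's winning unit-bids: 92 + 88 + 76 = €256.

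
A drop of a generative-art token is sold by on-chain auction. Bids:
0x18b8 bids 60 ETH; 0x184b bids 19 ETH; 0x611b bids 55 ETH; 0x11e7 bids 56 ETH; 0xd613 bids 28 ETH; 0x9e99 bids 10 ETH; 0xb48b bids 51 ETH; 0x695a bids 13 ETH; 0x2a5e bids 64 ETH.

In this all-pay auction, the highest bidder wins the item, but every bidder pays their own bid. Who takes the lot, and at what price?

0x2a5e pays 64 ETH

All-pay auction: the highest bidder wins the item, but every bidder pays their own bid.
Sorting bids: 64 (0x2a5e) > 60 (0x18b8) > 56 (0x11e7) > 55 (0x611b) > 51 (0xb48b) > 28 (0xd613) > …
0x2a5e wins with the top bid; all bids are sunk regardless.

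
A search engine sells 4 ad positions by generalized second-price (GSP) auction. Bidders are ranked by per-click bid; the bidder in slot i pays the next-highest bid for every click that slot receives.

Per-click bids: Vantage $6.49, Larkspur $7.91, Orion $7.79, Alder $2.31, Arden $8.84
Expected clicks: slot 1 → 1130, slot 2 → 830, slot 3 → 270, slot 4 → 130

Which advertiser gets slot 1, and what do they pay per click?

Arden; $7.91 per click

Sorting advertisers: $8.84 (Arden) > $7.91 (Larkspur) > $7.79 (Orion) > $6.49 (Vantage) > $2.31 (Alder)
Slot 1 goes to the first-ranked bidder, Arden, who pays the next bid down: $7.91/click.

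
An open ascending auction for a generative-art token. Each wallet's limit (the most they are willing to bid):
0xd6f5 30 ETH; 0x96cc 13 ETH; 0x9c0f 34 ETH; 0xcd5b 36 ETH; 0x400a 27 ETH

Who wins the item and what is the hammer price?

0xcd5b wins at 34 ETH

Limits ranked: 36 (0xcd5b) > 34 (0x9c0f) > 30 (0xd6f5) > 27 (0x400a) > 13 (0x96cc)
Bidding ends when 0x9c0f exits at 34 ETH; 0xcd5b takes it.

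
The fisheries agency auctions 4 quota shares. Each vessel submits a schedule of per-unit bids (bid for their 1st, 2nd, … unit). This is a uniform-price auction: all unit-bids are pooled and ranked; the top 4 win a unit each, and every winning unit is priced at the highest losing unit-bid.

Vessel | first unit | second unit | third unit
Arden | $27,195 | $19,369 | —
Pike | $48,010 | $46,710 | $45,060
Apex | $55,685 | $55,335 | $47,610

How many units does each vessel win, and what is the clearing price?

Merging the schedules and taking the best 4: 55,685 (Apex-1), 55,335 (Apex-2), 48,010 (Pike-1), 47,610 (Apex-3)
The (k+1)-th unit-bid is $46,710.
Allocation: Apex 3, Pike 1.

Apex 3, Pike 1; clearing price $46,710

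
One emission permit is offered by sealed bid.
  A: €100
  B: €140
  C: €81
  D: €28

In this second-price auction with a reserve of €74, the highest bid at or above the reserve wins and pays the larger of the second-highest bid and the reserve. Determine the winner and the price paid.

Sorting bids: 140 (B) > 100 (A) > 81 (C) > 28 (D)
Highest eligible bid: B at €140.
max(second-highest €100, reserve €74) = €100; the reserve does not bind.

B pays €100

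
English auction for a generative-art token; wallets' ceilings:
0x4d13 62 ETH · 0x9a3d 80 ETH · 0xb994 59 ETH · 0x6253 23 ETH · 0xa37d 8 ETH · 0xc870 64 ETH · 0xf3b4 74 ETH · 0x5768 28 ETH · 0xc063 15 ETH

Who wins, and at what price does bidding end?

Limits ranked: 80 (0x9a3d) > 74 (0xf3b4) > 64 (0xc870) > 62 (0x4d13) > 59 (0xb994) > 28 (0x5768) > …
0xf3b4 is the last rival to drop out, at 74 ETH; 0x9a3d remains and wins at that price.

0x9a3d wins at 74 ETH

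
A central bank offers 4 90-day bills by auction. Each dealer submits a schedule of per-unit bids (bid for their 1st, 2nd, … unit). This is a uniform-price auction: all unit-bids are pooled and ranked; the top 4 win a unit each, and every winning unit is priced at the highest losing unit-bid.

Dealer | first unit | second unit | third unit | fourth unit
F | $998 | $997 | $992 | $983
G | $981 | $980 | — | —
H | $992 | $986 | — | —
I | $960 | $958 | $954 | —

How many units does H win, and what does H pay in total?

H: 1 unit, pays $986

Merging the schedules and taking the best 4: 998 (F-1), 997 (F-2), 992 (F-3), 992 (H-1)
The (k+1)-th unit-bid is $986.
H wins 1 unit(s) at $986 each.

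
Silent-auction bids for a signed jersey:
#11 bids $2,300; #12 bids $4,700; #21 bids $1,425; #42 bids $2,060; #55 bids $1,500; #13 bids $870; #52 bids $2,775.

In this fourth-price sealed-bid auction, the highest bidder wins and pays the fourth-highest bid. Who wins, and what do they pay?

Sorting bids: 4,700 (#12) > 2,775 (#52) > 2,300 (#11) > 2,060 (#42) > 1,500 (#55) > 1,425 (#21) > …
#12 wins; payment is bid #4 in the ranking = $2,060.

#12 pays $2,060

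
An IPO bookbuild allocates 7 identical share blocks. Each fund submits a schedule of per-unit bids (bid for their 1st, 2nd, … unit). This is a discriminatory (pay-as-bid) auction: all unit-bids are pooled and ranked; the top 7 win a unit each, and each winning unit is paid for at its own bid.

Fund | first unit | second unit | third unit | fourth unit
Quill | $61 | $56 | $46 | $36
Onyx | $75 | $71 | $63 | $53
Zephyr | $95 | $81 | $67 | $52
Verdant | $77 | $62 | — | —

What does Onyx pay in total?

Merging the schedules and taking the best 7: 95 (Zephyr-1), 81 (Zephyr-2), 77 (Verdant-1), 75 (Onyx-1), 71 (Onyx-2), 67 (Zephyr-3), 63 (Onyx-3)
Next rejected bid: $62 (not a price — pay-as-bid).
Onyx's winning unit-bids: 75 + 71 + 63 = $209.

Onyx pays $209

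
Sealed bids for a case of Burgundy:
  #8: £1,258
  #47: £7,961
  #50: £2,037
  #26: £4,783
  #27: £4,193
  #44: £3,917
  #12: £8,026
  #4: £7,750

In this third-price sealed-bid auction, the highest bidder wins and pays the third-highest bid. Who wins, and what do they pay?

#12 pays £7,750

Rule: the highest bidder wins and pays the third-highest bid.
Sorting bids: 8,026 (#12) > 7,961 (#47) > 7,750 (#4) > 4,783 (#26) > 4,193 (#27) > 3,917 (#44) > …
#12 is highest; pays the third-highest bid, £7,750.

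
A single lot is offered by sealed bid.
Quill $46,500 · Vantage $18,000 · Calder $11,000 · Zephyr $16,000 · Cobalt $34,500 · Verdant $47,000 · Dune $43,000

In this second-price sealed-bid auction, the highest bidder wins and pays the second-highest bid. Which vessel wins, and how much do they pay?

Second-price sealed-bid auction: the highest bidder wins and pays the second-highest bid.
Bids in order: 47,000 (Verdant) > 46,500 (Quill) > 43,000 (Dune) > 34,500 (Cobalt) > 18,000 (Vantage) > 16,000 (Zephyr) > …
Verdant is highest; pays the second-highest bid, $46,500.

Verdant pays $46,500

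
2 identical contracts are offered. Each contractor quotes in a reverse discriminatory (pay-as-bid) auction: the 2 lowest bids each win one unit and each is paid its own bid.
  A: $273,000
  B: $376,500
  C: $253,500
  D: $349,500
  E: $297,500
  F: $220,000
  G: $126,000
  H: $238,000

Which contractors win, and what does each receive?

Ordering the bids: 126,000 (G), 220,000 (F), 238,000 (H), 253,500 (C), …
The 2 lowest are G, F.
Each winner is paid its own bid: G $126,000, F $220,000.

G $126,000, F $220,000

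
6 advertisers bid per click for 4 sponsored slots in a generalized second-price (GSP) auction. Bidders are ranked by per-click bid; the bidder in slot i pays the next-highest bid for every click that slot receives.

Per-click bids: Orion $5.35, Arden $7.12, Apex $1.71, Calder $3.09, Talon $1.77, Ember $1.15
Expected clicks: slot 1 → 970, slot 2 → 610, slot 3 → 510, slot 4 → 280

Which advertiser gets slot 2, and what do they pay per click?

Sorting advertisers: $7.12 (Arden) > $5.35 (Orion) > $3.09 (Calder) > $1.77 (Talon) > $1.71 (Apex) > …
Slot 2 goes to the second-ranked bidder, Orion, who pays the next bid down: $3.09/click.

Orion; $3.09 per click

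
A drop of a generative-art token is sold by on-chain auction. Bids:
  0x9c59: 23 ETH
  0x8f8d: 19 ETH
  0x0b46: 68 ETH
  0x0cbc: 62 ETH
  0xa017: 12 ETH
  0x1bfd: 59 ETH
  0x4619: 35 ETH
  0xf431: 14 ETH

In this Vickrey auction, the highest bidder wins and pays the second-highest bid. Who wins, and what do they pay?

Vickrey auction: the highest bidder wins and pays the second-highest bid.
Bids ranked: 68 (0x0b46) > 62 (0x0cbc) > 59 (0x1bfd) > 35 (0x4619) > 23 (0x9c59) > 19 (0x8f8d) > …
Second-price: 0x0b46 pays 0x0cbc's bid of 62 ETH.

0x0b46 pays 62 ETH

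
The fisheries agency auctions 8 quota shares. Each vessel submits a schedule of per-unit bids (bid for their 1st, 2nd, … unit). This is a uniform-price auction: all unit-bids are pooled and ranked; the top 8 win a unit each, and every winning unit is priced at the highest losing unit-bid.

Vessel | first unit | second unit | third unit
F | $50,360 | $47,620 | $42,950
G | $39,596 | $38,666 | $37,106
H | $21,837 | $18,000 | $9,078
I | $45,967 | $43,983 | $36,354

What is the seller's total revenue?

Total revenue: $290,832

Pooled unit-bids ranked (top 8): 50,360 (F-1), 47,620 (F-2), 45,967 (I-1), 43,983 (I-2), 42,950 (F-3), 39,596 (G-1), 38,666 (G-2), 37,106 (G-3)
The (k+1)-th unit-bid is $36,354.
Allocation: F 3, G 3, I 2. Every unit priced at $36,354.
Revenue = 8 × 36,354 = $290,832.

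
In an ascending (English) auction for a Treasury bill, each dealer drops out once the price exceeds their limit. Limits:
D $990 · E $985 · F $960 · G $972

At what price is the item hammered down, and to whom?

Sorting limits: 990 (D) > 985 (E) > 972 (G) > 960 (F)
Once the price passes $985, only D is left; the hammer falls at E's limit of $985.

D wins at $985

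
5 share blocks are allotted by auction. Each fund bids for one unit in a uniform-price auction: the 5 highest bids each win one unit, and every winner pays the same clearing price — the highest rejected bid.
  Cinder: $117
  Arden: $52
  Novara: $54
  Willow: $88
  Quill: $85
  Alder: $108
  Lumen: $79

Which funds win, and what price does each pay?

Cinder, Alder, Willow, Quill, Lumen; each pays $54

Sorting: 117 (Cinder), 108 (Alder), 88 (Willow), 85 (Quill), 79 (Lumen), 54 (Novara), 52 (Arden)
The 5 highest are Cinder, Alder, Willow, Quill, Lumen.
Clearing price = highest rejected bid = $54.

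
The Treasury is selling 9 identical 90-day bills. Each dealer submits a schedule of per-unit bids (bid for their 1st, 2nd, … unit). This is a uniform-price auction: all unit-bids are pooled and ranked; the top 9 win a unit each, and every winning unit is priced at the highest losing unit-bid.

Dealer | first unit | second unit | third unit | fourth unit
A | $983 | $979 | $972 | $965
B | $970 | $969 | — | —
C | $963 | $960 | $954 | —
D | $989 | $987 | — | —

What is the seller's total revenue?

Total revenue: $8,640

Pooled unit-bids ranked (top 9): 989 (D-1), 987 (D-2), 983 (A-1), 979 (A-2), 972 (A-3), 970 (B-1), 969 (B-2), 965 (A-4), 963 (C-1)
The (k+1)-th unit-bid is $960.
Allocation: A 4, B 2, C 1, D 2. Every unit priced at $960.
Revenue = 9 × 960 = $8,640.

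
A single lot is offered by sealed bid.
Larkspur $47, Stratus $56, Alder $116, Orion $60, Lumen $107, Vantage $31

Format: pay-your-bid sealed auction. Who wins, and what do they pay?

Alder pays $116

Sorting bids: 116 (Alder) > 107 (Lumen) > 60 (Orion) > 56 (Stratus) > 47 (Larkspur) > 31 (Vantage)
First-price: Alder pays what they bid, $116.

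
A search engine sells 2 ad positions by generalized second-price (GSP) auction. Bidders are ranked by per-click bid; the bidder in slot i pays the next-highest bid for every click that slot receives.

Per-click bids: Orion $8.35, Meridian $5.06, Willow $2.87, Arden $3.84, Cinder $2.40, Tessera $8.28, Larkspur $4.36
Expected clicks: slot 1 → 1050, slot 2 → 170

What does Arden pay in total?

Per-click bids in order: $8.35 (Orion) > $8.28 (Tessera) > $5.06 (Meridian) > …
Arden ranks below slot 2 → no slot, pays nothing.

Arden pays $0.00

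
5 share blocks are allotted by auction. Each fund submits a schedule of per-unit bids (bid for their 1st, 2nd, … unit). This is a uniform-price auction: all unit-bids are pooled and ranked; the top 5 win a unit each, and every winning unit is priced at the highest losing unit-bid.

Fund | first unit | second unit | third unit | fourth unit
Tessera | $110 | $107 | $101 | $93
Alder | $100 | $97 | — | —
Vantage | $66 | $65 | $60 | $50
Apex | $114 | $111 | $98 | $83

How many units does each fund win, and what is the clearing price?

Merging the schedules and taking the best 5: 114 (Apex-1), 111 (Apex-2), 110 (Tessera-1), 107 (Tessera-2), 101 (Tessera-3)
Highest rejected unit-bid = $100.
Allocation: Apex 2, Tessera 3.

Apex 2, Tessera 3; clearing price $100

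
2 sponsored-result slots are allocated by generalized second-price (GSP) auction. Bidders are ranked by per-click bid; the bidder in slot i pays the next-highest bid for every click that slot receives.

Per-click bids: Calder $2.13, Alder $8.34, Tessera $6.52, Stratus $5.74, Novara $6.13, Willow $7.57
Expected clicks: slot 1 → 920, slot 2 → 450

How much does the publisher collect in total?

Ranked by bid: $8.34 (Alder) > $7.57 (Willow) > $6.52 (Tessera) > …
Slot 1: Alder pays $7.57 × 920 = $6964.40
Slot 2: Willow pays $6.52 × 450 = $2934.00
Total = $9898.40

Total revenue: $9898.40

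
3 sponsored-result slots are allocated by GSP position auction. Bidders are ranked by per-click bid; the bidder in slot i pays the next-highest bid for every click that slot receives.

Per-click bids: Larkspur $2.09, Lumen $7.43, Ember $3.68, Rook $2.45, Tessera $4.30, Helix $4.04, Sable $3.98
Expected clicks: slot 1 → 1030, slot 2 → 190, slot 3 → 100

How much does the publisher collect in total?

Sorting advertisers: $7.43 (Lumen) > $4.30 (Tessera) > $4.04 (Helix) > $3.98 (Sable) > …
Slot 1: Lumen pays $4.30 × 1030 = $4429.00
Slot 2: Tessera pays $4.04 × 190 = $767.60
Slot 3: Helix pays $3.98 × 100 = $398.00
Total = $5594.60

Total revenue: $5594.60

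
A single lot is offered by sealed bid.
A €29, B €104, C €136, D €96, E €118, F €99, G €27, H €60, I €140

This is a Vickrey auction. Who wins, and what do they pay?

I pays €136

Sorting bids: 140 (I) > 136 (C) > 118 (E) > 104 (B) > 99 (F) > 96 (D) > …
Second-price: I pays C's bid of €136.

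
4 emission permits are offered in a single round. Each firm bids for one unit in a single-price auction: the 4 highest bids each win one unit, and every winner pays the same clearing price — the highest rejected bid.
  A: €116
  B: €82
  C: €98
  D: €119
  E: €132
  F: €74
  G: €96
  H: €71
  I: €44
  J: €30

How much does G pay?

G pays €0

Ordering the bids: 132 (E), 119 (D), 116 (A), 98 (C), 96 (G), 82 (B), …
The 4 highest are E, D, A, C.
Highest unsuccessful bid: €96 → clearing price.
G does not win → pays €0.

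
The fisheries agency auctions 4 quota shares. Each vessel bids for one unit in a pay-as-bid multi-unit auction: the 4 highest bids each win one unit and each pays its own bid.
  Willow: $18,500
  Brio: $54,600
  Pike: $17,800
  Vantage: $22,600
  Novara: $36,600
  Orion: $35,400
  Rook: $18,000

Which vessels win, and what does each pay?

Brio $54,600, Novara $36,600, Orion $35,400, Vantage $22,600

Ordering the bids: 54,600 (Brio), 36,600 (Novara), 35,400 (Orion), 22,600 (Vantage), 18,500 (Willow), 18,000 (Rook), …
The 4 highest are Brio, Novara, Orion, Vantage.
Each winner pays its own bid: Brio $54,600, Novara $36,600, Orion $35,400, Vantage $22,600.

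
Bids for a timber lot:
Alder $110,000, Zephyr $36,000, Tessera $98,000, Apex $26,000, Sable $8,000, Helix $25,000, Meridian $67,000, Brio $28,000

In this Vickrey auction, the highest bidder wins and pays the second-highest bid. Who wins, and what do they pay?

Alder pays $98,000

Bids in order: 110,000 (Alder) > 98,000 (Tessera) > 67,000 (Meridian) > 36,000 (Zephyr) > 28,000 (Brio) > 26,000 (Apex) > …
Alder wins with the highest bid; price is set by the runner-up at $98,000.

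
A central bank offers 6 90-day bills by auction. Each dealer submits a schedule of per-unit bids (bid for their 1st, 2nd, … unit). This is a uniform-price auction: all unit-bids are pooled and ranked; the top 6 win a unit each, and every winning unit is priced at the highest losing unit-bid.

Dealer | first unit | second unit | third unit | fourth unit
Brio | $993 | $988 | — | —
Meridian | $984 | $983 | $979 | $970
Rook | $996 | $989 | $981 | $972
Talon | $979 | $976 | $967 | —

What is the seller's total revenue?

Total revenue: $5,886

Pooled unit-bids ranked (top 6): 996 (Rook-1), 993 (Brio-1), 989 (Rook-2), 988 (Brio-2), 984 (Meridian-1), 983 (Meridian-2)
Highest rejected unit-bid = $981.
Allocation: Brio 2, Meridian 2, Rook 2. Every unit priced at $981.
Revenue = 6 × 981 = $5,886.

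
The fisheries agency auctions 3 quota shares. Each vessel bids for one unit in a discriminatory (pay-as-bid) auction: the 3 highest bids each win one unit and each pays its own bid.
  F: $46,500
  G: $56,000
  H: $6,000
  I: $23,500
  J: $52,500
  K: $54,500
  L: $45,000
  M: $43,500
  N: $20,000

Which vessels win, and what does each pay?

Bids ranked high→low: 56,000 (G), 54,500 (K), 52,500 (J), 46,500 (F), 45,000 (L), …
The 3 highest are G, K, J.
Each winner pays its own bid: G $56,000, K $54,500, J $52,500.

G $56,000, K $54,500, J $52,500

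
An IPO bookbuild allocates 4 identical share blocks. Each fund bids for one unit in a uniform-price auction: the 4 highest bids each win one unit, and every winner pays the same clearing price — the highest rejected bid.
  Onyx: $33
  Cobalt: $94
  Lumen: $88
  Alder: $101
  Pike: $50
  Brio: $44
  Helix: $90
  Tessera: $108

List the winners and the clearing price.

Sorting: 108 (Tessera), 101 (Alder), 94 (Cobalt), 90 (Helix), 88 (Lumen), 50 (Pike), …
Winners (4 units): Tessera, Alder, Cobalt, Helix.
Highest unsuccessful bid: $88 → clearing price.

Tessera, Alder, Cobalt, Helix; each pays $88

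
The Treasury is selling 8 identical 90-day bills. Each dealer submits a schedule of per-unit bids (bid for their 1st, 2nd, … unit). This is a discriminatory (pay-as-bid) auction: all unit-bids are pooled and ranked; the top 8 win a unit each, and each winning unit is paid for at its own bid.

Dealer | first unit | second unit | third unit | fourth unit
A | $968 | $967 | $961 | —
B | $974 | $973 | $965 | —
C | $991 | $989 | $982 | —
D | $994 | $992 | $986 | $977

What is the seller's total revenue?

Pooled unit-bids ranked (top 8): 994 (D-1), 992 (D-2), 991 (C-1), 989 (C-2), 986 (D-3), 982 (C-3), 977 (D-4), 974 (B-1)
Next rejected bid: $973 (not a price — pay-as-bid).
Each winning unit pays its own bid.
Revenue = 994 + 992 + 991 + 989 + 986 + 982 + 977 + 974 = $7,885.

Total revenue: $7,885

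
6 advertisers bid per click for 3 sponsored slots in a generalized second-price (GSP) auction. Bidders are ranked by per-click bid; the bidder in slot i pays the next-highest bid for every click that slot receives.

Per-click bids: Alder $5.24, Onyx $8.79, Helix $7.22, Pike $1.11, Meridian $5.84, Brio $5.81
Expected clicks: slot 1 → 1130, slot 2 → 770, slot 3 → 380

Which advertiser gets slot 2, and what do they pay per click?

Helix; $5.84 per click

Per-click bids in order: $8.79 (Onyx) > $7.22 (Helix) > $5.84 (Meridian) > $5.81 (Brio) > …
Slot 2 goes to the second-ranked bidder, Helix, who pays the next bid down: $5.84/click.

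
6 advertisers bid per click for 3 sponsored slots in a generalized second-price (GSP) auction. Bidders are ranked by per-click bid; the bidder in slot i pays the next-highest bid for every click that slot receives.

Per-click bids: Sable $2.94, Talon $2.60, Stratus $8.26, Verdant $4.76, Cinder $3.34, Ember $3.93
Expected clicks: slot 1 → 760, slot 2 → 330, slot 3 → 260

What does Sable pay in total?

Sable pays $0.00

Per-click bids in order: $8.26 (Stratus) > $4.76 (Verdant) > $3.93 (Ember) > $3.34 (Cinder) > …
Sable ranks below slot 3 → no slot, pays nothing.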